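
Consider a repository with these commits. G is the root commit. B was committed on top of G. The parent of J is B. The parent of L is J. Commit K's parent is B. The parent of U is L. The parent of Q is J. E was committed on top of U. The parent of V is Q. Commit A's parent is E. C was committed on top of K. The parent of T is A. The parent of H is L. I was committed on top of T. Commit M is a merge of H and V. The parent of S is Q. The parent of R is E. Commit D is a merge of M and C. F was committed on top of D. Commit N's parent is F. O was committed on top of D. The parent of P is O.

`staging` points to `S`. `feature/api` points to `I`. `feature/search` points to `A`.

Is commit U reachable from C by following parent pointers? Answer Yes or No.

Ancestors of C: {B, C, G, K}.
U is not in that set, so it is not an ancestor of C.

No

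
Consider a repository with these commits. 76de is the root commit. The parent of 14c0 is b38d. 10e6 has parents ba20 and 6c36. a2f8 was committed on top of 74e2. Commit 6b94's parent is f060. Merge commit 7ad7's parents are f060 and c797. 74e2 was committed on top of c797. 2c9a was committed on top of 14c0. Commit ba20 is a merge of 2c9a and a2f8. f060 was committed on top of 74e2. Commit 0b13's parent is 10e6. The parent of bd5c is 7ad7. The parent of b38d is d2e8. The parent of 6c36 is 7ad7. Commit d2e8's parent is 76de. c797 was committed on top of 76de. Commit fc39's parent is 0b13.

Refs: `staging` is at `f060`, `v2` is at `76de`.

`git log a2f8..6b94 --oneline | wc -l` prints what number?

Reachable from 6b94: {6b94, 74e2, 76de, c797, f060}.
Reachable from a2f8: {74e2, 76de, a2f8, c797}.
In 6b94's history but not a2f8's: {6b94, f060} — 2 commits.

2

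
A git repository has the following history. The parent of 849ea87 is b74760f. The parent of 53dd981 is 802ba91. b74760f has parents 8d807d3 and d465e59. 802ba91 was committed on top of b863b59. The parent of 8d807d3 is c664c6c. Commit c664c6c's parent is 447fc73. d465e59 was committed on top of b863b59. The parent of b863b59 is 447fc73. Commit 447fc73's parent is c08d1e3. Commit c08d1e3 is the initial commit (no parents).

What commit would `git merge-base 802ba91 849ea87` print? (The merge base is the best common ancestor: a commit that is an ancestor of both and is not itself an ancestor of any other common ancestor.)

Ancestors of 802ba91: {447fc73, 802ba91, b863b59, c08d1e3}.
Ancestors of 849ea87: {447fc73, 849ea87, 8d807d3, b74760f, b863b59, c08d1e3, c664c6c, d465e59}.
Common ancestors: {447fc73, b863b59, c08d1e3}.
Among these, b863b59 is not an ancestor of any other common ancestor — it is the merge base.

b863b59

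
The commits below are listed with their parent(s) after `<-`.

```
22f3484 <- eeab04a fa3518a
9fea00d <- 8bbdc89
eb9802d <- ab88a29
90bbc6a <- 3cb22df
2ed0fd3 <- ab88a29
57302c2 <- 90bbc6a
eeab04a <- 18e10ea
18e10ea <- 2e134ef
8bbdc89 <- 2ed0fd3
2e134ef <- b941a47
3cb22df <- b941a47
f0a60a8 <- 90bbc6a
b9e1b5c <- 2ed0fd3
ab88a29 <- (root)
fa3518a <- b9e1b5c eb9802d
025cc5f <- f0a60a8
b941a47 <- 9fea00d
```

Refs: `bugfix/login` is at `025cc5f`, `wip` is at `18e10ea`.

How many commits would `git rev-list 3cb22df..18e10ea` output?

2

Reachable from 18e10ea: {18e10ea, 2e134ef, 2ed0fd3, 8bbdc89, 9fea00d, ab88a29, b941a47}.
Reachable from 3cb22df: {2ed0fd3, 3cb22df, 8bbdc89, 9fea00d, ab88a29, b941a47}.
In 18e10ea's history but not 3cb22df's: {18e10ea, 2e134ef} — 2 commits.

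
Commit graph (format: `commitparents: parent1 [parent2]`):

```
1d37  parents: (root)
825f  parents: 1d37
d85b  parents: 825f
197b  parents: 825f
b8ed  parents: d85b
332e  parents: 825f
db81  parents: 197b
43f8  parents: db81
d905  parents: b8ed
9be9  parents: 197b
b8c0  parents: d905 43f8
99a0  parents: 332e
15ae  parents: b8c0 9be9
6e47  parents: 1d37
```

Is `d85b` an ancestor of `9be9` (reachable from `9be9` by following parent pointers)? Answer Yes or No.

Ancestors of 9be9: {197b, 1d37, 825f, 9be9}.
d85b is not in that set, so it is not an ancestor of 9be9.

No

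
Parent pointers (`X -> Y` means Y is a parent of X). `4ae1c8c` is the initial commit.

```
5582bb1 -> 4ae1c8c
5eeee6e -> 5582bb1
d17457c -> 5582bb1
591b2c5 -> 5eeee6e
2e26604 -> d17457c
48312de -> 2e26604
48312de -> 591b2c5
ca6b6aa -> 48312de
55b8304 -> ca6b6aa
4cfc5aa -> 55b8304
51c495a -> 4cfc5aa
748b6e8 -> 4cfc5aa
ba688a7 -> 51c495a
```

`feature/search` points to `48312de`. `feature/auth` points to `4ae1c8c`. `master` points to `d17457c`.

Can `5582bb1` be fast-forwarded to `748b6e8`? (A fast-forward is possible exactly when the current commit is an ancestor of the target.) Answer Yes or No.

A fast-forward from 5582bb1 to 748b6e8 is possible iff 5582bb1 is an ancestor of 748b6e8.
Ancestors of 748b6e8: {2e26604, 48312de, 4ae1c8c, 4cfc5aa, 5582bb1, 55b8304, 591b2c5, 5eeee6e, 748b6e8, ca6b6aa, d17457c}.
5582bb1 is among them, so fast-forward is possible.

Yes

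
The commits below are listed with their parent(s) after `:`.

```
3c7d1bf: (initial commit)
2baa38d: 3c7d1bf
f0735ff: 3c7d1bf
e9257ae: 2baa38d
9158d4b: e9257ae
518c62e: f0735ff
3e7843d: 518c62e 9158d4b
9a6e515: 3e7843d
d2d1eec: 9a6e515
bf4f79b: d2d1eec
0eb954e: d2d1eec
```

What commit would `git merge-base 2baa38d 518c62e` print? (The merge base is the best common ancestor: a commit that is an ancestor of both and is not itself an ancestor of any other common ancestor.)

Ancestors of 2baa38d: {2baa38d, 3c7d1bf}.
Ancestors of 518c62e: {3c7d1bf, 518c62e, f0735ff}.
Common ancestors: {3c7d1bf}.
The only common ancestor is 3c7d1bf, so it is the merge base.

3c7d1bf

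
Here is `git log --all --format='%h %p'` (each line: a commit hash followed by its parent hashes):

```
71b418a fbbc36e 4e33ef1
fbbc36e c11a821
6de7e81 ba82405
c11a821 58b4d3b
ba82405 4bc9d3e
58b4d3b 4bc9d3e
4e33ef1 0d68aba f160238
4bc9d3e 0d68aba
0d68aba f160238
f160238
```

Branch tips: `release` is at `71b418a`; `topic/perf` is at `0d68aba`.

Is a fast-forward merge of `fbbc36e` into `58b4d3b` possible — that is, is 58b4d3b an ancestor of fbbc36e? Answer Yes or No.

Yes

A fast-forward from 58b4d3b to fbbc36e is possible iff 58b4d3b is an ancestor of fbbc36e.
Ancestors of fbbc36e: {0d68aba, 4bc9d3e, 58b4d3b, c11a821, f160238, fbbc36e}.
58b4d3b is among them, so fast-forward is possible.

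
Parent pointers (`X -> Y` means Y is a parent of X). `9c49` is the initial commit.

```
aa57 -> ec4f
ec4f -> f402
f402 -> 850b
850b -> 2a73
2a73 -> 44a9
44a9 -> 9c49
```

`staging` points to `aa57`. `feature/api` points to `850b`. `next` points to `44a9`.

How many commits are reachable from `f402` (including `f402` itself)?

5

Walking parent pointers from f402: reachable set = {2a73, 44a9, 850b, 9c49, f402}.
That is 5 commits.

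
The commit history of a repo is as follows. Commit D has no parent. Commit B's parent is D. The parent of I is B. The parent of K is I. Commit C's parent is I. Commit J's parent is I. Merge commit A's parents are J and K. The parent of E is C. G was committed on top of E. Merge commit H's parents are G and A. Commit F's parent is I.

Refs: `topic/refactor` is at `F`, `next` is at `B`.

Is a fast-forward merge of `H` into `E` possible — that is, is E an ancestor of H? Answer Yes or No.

A fast-forward from E to H is possible iff E is an ancestor of H.
Ancestors of H: {A, B, C, D, E, G, H, I, J, K}.
E is among them, so fast-forward is possible.

Yes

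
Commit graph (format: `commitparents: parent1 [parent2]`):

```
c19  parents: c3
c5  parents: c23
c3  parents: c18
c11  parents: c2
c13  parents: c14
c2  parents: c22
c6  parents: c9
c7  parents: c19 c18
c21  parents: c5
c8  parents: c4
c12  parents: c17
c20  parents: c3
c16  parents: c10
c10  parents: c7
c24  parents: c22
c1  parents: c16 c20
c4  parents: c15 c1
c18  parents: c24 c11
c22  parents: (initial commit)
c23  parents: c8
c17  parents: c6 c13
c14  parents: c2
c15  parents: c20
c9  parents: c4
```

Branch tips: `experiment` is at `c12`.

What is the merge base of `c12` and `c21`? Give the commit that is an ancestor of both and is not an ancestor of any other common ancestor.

Ancestors of c12: {c1, c10, c11, c12, c13, c14, c15, c16, c17, c18, c19, c2, c20, c22, c24, c3, c4, c6, c7, c9}.
Ancestors of c21: {c1, c10, c11, c15, c16, c18, c19, c2, c20, c21, c22, c23, c24, c3, c4, c5, c7, c8}.
Common ancestors: {c1, c10, c11, c15, c16, c18, c19, c2, c20, c22, c24, c3, c4, c7}.
Among these, c4 is not an ancestor of any other common ancestor — it is the merge base.

c4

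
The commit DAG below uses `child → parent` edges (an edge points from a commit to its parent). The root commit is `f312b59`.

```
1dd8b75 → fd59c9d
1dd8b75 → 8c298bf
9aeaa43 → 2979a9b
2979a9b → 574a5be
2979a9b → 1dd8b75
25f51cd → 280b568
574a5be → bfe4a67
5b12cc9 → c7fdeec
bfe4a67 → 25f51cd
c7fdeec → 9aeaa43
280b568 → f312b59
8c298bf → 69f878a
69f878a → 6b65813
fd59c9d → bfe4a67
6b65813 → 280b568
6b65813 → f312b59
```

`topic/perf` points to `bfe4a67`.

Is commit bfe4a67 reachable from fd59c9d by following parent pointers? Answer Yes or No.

Yes

Ancestors of fd59c9d (commits reachable by following parents): {25f51cd, 280b568, bfe4a67, f312b59, fd59c9d}.
bfe4a67 is in that set, so it is an ancestor of fd59c9d.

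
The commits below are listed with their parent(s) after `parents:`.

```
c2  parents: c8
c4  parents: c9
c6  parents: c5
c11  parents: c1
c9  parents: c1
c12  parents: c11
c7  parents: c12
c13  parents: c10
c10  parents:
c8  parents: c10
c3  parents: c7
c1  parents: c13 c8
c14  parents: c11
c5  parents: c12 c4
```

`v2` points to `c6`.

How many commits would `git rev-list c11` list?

Walking parent pointers from c11: reachable set = {c1, c10, c11, c13, c8}.
That is 5 commits.

5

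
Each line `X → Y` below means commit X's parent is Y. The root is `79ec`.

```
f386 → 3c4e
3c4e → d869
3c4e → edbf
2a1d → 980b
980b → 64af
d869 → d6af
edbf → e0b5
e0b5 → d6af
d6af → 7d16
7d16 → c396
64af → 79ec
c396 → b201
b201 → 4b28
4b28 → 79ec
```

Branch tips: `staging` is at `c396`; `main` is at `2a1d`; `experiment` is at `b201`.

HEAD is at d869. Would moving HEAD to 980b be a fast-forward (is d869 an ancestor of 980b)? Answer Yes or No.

No

A fast-forward from d869 to 980b is possible iff d869 is an ancestor of 980b.
Ancestors of 980b: {64af, 79ec, 980b}.
d869 is not among them, so fast-forward is not possible.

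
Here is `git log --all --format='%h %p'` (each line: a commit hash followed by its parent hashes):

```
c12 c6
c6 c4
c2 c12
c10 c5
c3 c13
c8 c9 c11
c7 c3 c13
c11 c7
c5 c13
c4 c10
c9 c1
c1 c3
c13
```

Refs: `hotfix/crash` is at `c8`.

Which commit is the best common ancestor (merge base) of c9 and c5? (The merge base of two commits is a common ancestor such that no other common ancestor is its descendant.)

Ancestors of c9: {c1, c13, c3, c9}.
Ancestors of c5: {c13, c5}.
Common ancestors: {c13}.
The only common ancestor is c13, so it is the merge base.

c13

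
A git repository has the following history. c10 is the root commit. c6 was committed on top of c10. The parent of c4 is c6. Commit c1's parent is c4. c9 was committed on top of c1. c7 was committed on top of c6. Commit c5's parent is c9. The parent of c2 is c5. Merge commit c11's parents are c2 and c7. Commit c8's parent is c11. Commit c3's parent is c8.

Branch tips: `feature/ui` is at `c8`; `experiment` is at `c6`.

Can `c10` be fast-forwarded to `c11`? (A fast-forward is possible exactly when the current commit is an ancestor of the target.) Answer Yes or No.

A fast-forward from c10 to c11 is possible iff c10 is an ancestor of c11.
Ancestors of c11: {c1, c10, c11, c2, c4, c5, c6, c7, c9}.
c10 is among them, so fast-forward is possible.

Yes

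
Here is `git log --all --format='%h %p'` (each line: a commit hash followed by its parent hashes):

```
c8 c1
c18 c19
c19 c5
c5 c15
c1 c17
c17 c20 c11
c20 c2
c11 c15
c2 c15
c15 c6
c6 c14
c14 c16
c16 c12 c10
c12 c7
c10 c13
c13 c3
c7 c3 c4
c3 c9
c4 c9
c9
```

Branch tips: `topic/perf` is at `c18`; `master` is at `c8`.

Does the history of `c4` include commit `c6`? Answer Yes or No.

No

Ancestors of c4: {c4, c9}.
c6 is not in that set, so it is not an ancestor of c4.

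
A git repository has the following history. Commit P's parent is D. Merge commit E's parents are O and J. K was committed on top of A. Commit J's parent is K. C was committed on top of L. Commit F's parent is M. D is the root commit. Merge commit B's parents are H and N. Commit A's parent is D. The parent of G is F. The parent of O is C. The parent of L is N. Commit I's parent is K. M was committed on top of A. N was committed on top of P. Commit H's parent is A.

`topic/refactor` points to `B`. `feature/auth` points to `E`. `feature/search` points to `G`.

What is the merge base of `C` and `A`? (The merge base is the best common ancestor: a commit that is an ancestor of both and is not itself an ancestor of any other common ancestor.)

Ancestors of C: {C, D, L, N, P}.
Ancestors of A: {A, D}.
Common ancestors: {D}.
The only common ancestor is D, so it is the merge base.

D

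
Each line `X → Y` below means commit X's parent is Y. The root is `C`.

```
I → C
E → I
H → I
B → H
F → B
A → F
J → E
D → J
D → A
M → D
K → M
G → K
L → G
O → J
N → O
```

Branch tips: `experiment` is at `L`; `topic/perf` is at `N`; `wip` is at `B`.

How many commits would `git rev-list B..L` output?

Reachable from L: {A, B, C, D, E, F, G, H, I, J, K, L, M}.
Reachable from B: {B, C, H, I}.
In L's history but not B's: {A, D, E, F, G, J, K, L, M} — 9 commits.

9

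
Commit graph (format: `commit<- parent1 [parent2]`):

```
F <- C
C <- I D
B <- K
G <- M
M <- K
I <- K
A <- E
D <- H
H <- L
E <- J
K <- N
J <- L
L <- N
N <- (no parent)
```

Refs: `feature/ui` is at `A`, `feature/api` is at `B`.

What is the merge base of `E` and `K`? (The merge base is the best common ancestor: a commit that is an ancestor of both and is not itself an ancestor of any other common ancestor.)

Ancestors of E: {E, J, L, N}.
Ancestors of K: {K, N}.
Common ancestors: {N}.
The only common ancestor is N, so it is the merge base.

N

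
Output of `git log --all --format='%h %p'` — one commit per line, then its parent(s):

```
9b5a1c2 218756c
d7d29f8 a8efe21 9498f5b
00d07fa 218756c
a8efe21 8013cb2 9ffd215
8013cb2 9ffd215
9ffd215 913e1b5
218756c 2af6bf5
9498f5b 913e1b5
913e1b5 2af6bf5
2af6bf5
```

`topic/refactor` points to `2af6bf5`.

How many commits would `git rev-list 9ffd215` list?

Walking parent pointers from 9ffd215: reachable set = {2af6bf5, 913e1b5, 9ffd215}.
That is 3 commits.

3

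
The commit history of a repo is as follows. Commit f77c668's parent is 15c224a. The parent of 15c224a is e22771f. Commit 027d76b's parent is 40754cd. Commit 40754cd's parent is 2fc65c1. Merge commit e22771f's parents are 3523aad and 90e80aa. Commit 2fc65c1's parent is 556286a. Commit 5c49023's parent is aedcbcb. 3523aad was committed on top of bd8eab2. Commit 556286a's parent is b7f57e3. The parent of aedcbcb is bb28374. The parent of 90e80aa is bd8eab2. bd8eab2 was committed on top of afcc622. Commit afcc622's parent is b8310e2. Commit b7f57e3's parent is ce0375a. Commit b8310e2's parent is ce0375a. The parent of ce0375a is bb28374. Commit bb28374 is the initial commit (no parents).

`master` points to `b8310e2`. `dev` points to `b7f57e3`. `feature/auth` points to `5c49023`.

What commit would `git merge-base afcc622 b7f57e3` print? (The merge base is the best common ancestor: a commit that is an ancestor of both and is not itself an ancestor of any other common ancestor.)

ce0375a

Ancestors of afcc622: {afcc622, b8310e2, bb28374, ce0375a}.
Ancestors of b7f57e3: {b7f57e3, bb28374, ce0375a}.
Common ancestors: {bb28374, ce0375a}.
Among these, ce0375a is not an ancestor of any other common ancestor — it is the merge base.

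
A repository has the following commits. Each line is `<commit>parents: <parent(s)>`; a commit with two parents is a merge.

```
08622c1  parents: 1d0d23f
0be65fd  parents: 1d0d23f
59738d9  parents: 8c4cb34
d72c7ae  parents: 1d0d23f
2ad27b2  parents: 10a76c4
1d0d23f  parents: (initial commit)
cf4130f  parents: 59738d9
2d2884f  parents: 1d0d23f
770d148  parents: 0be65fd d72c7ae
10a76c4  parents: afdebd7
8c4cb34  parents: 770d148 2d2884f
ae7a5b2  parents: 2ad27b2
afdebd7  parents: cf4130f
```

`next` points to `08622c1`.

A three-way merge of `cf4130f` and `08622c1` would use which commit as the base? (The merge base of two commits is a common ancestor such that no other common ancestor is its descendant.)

Ancestors of cf4130f: {0be65fd, 1d0d23f, 2d2884f, 59738d9, 770d148, 8c4cb34, cf4130f, d72c7ae}.
Ancestors of 08622c1: {08622c1, 1d0d23f}.
Common ancestors: {1d0d23f}.
The only common ancestor is 1d0d23f, so it is the merge base.

1d0d23f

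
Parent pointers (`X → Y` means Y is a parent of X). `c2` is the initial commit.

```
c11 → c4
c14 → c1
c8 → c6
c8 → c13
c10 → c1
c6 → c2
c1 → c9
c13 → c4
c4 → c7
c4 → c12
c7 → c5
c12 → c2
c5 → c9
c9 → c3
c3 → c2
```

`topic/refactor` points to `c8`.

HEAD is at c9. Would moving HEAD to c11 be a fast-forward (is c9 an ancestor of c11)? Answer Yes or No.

A fast-forward from c9 to c11 is possible iff c9 is an ancestor of c11.
Ancestors of c11: {c11, c12, c2, c3, c4, c5, c7, c9}.
c9 is among them, so fast-forward is possible.

Yes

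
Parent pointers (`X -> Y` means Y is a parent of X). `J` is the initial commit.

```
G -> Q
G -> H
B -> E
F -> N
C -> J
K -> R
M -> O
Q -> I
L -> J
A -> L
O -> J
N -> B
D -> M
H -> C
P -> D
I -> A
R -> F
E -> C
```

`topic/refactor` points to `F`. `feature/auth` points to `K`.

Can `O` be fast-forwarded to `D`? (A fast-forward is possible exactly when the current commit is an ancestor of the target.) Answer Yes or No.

Yes

A fast-forward from O to D is possible iff O is an ancestor of D.
Ancestors of D: {D, J, M, O}.
O is among them, so fast-forward is possible.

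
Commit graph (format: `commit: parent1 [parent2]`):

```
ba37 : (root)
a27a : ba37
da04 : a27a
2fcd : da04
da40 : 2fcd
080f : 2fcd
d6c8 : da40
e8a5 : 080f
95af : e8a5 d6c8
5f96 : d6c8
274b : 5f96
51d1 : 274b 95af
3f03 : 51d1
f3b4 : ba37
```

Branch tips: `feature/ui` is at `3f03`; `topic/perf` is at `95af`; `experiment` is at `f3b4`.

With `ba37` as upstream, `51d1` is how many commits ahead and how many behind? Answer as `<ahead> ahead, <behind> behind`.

Reachable from 51d1: {080f, 274b, 2fcd, 51d1, 5f96, 95af, a27a, ba37, d6c8, da04, da40, e8a5}.
Reachable from ba37: {ba37}.
Only in 51d1's history (ahead): {080f, 274b, 2fcd, 51d1, 5f96, 95af, a27a, d6c8, da04, da40, e8a5} — 11.
Only in ba37's history (behind): {} — 0.

11 ahead, 0 behind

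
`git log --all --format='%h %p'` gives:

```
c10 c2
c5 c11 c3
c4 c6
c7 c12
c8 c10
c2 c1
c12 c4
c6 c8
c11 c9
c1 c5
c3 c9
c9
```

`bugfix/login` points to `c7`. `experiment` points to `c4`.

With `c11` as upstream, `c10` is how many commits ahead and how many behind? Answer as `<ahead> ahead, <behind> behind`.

Reachable from c10: {c1, c10, c11, c2, c3, c5, c9}.
Reachable from c11: {c11, c9}.
Only in c10's history (ahead): {c1, c10, c2, c3, c5} — 5.
Only in c11's history (behind): {} — 0.

5 ahead, 0 behind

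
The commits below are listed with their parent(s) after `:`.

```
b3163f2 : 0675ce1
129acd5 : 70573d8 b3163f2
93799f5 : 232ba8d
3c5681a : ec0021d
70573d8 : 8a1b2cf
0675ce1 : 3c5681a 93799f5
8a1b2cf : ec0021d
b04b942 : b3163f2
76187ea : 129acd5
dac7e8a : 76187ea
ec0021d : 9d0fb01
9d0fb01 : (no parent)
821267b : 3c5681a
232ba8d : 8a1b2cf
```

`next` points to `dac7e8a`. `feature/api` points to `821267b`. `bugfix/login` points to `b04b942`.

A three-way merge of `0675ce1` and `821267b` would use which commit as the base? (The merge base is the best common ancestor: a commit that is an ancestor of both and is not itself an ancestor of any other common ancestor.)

3c5681a

Ancestors of 0675ce1: {0675ce1, 232ba8d, 3c5681a, 8a1b2cf, 93799f5, 9d0fb01, ec0021d}.
Ancestors of 821267b: {3c5681a, 821267b, 9d0fb01, ec0021d}.
Common ancestors: {3c5681a, 9d0fb01, ec0021d}.
Among these, 3c5681a is not an ancestor of any other common ancestor — it is the merge base.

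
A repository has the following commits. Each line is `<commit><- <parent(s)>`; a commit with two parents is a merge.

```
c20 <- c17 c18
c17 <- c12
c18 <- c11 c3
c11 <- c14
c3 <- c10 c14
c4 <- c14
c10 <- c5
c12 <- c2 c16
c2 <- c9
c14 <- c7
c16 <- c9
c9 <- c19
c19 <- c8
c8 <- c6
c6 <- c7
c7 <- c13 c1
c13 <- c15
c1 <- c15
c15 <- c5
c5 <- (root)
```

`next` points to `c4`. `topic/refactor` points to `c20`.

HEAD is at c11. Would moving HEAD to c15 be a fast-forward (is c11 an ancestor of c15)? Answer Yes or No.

A fast-forward from c11 to c15 is possible iff c11 is an ancestor of c15.
Ancestors of c15: {c15, c5}.
c11 is not among them, so fast-forward is not possible.

No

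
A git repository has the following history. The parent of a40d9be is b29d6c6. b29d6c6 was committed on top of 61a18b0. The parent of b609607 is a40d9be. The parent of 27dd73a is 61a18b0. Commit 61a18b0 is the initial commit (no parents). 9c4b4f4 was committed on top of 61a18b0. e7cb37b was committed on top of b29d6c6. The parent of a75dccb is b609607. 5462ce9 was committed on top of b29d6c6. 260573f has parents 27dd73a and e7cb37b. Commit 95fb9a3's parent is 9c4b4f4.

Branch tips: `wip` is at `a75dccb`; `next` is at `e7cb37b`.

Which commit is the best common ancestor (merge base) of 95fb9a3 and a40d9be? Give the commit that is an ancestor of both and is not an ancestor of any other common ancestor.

61a18b0

Ancestors of 95fb9a3: {61a18b0, 95fb9a3, 9c4b4f4}.
Ancestors of a40d9be: {61a18b0, a40d9be, b29d6c6}.
Common ancestors: {61a18b0}.
The only common ancestor is 61a18b0, so it is the merge base.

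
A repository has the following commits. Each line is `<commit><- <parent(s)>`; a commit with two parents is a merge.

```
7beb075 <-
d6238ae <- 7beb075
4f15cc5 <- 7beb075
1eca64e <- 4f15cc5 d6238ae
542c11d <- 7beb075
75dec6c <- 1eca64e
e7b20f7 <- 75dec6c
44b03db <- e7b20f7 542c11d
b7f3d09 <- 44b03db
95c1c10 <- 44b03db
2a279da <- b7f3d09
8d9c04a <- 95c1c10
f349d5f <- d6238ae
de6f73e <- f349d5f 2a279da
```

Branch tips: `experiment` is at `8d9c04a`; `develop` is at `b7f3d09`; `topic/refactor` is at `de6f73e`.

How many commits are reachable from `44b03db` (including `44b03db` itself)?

Walking parent pointers from 44b03db: reachable set = {1eca64e, 44b03db, 4f15cc5, 542c11d, 75dec6c, 7beb075, d6238ae, e7b20f7}.
That is 8 commits.

8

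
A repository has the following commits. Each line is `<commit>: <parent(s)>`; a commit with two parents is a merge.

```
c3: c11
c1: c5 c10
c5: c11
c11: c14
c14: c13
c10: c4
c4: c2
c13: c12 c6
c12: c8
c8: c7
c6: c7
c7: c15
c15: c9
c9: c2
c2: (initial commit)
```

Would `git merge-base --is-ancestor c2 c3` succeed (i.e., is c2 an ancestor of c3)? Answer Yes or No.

Yes

Ancestors of c3 (commits reachable by following parents): {c11, c12, c13, c14, c15, c2, c3, c6, c7, c8, c9}.
c2 is in that set, so it is an ancestor of c3.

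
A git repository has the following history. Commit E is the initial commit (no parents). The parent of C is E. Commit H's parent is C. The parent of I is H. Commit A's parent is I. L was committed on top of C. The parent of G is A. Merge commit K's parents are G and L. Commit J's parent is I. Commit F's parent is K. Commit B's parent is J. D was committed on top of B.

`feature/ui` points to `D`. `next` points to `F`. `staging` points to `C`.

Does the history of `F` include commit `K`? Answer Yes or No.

Yes

Ancestors of F (commits reachable by following parents): {A, C, E, F, G, H, I, K, L}.
K is in that set, so it is an ancestor of F.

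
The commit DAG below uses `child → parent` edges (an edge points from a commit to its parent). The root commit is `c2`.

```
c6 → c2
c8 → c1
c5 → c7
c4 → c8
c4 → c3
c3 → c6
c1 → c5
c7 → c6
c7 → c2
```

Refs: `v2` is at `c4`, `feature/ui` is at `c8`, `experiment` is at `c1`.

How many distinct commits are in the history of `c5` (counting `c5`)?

4

Walking parent pointers from c5: reachable set = {c2, c5, c6, c7}.
That is 4 commits.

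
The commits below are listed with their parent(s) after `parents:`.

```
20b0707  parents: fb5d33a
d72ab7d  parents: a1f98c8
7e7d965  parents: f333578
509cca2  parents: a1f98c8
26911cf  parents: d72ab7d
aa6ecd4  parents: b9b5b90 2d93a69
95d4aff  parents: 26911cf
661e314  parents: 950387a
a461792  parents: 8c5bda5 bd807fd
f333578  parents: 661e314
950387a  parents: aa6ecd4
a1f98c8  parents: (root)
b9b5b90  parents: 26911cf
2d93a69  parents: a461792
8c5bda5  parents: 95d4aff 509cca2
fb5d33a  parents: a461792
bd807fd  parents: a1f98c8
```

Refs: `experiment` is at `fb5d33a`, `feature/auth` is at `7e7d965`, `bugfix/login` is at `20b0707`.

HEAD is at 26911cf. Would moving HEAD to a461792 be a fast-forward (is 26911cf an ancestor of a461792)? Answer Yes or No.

Yes

A fast-forward from 26911cf to a461792 is possible iff 26911cf is an ancestor of a461792.
Ancestors of a461792: {26911cf, 509cca2, 8c5bda5, 95d4aff, a1f98c8, a461792, bd807fd, d72ab7d}.
26911cf is among them, so fast-forward is possible.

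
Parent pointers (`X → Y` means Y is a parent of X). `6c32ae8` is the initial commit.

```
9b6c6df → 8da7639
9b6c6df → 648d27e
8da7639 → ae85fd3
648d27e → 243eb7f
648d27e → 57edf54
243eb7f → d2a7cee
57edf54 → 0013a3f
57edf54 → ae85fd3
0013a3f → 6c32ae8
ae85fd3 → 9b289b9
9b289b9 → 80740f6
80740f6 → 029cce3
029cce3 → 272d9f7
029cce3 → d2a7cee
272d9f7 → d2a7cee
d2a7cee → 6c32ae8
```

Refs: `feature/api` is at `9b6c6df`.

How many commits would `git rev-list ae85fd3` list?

7

Walking parent pointers from ae85fd3: reachable set = {029cce3, 272d9f7, 6c32ae8, 80740f6, 9b289b9, ae85fd3, d2a7cee}.
That is 7 commits.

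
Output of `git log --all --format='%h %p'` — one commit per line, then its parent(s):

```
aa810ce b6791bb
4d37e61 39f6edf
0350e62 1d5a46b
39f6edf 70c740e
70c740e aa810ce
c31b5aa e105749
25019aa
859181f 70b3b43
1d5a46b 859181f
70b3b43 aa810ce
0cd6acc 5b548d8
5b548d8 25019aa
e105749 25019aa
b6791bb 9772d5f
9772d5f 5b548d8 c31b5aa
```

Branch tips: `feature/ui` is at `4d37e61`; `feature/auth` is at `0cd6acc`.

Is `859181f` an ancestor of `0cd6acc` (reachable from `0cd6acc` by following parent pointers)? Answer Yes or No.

Ancestors of 0cd6acc: {0cd6acc, 25019aa, 5b548d8}.
859181f is not in that set, so it is not an ancestor of 0cd6acc.

No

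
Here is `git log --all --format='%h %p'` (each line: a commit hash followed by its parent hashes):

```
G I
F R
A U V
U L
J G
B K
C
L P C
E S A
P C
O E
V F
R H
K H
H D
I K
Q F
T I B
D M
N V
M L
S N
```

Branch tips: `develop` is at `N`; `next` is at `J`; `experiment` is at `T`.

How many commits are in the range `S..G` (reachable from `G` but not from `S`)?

Reachable from G: {C, D, G, H, I, K, L, M, P}.
Reachable from S: {C, D, F, H, L, M, N, P, R, S, V}.
In G's history but not S's: {G, I, K} — 3 commits.

3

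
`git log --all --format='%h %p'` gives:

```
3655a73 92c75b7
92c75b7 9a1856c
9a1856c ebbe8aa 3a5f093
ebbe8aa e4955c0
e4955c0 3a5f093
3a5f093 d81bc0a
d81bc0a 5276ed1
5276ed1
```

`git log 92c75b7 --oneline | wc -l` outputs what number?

Walking parent pointers from 92c75b7: reachable set = {3a5f093, 5276ed1, 92c75b7, 9a1856c, d81bc0a, e4955c0, ebbe8aa}.
That is 7 commits.

7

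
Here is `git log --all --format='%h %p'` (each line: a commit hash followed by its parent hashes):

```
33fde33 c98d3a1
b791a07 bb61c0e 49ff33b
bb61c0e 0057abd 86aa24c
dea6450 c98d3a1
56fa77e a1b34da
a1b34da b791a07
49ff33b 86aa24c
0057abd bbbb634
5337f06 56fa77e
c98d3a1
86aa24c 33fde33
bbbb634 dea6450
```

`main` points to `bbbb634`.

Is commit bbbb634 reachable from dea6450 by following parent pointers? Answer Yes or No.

No

Ancestors of dea6450: {c98d3a1, dea6450}.
bbbb634 is not in that set, so it is not an ancestor of dea6450.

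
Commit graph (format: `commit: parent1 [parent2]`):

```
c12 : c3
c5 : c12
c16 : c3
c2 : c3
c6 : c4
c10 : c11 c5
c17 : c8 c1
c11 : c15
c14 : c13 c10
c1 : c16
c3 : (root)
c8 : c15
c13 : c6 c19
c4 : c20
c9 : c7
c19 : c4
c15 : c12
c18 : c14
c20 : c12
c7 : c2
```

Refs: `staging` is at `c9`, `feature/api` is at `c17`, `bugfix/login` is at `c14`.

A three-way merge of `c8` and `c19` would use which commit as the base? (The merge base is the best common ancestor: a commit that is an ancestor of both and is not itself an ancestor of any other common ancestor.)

c12

Ancestors of c8: {c12, c15, c3, c8}.
Ancestors of c19: {c12, c19, c20, c3, c4}.
Common ancestors: {c12, c3}.
Among these, c12 is not an ancestor of any other common ancestor — it is the merge base.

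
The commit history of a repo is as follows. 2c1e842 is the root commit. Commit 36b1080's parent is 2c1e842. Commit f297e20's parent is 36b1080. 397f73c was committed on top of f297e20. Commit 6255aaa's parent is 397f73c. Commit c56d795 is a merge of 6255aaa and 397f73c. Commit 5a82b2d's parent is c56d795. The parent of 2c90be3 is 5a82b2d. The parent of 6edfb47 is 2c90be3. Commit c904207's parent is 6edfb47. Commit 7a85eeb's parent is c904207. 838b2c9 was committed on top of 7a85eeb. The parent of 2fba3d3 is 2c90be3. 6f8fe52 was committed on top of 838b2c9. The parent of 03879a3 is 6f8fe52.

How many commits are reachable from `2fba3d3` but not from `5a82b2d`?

Reachable from 2fba3d3: {2c1e842, 2c90be3, 2fba3d3, 36b1080, 397f73c, 5a82b2d, 6255aaa, c56d795, f297e20}.
Reachable from 5a82b2d: {2c1e842, 36b1080, 397f73c, 5a82b2d, 6255aaa, c56d795, f297e20}.
In 2fba3d3's history but not 5a82b2d's: {2c90be3, 2fba3d3} — 2 commits.

2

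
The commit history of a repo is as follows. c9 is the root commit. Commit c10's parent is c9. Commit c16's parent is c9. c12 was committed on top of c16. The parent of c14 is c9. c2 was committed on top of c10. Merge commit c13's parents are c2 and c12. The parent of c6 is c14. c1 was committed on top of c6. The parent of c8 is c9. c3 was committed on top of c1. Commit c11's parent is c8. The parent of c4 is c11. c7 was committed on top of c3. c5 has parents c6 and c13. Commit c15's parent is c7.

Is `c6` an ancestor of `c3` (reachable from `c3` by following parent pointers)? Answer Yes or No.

Ancestors of c3 (commits reachable by following parents): {c1, c14, c3, c6, c9}.
c6 is in that set, so it is an ancestor of c3.

Yes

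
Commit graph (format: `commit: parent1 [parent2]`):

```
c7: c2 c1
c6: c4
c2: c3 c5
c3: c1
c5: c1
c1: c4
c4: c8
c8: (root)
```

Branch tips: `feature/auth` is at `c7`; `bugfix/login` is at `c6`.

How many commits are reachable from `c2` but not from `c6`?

Reachable from c2: {c1, c2, c3, c4, c5, c8}.
Reachable from c6: {c4, c6, c8}.
In c2's history but not c6's: {c1, c2, c3, c5} — 4 commits.

4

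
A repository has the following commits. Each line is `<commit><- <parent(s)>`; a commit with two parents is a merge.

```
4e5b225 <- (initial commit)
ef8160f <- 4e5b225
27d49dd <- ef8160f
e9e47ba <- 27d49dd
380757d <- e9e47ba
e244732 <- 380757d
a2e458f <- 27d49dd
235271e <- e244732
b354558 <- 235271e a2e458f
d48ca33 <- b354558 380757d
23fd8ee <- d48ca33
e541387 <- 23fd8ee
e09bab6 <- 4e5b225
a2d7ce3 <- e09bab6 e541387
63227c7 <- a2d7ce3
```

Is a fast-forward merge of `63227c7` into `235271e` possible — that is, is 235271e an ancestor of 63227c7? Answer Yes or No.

Yes

A fast-forward from 235271e to 63227c7 is possible iff 235271e is an ancestor of 63227c7.
Ancestors of 63227c7: {235271e, 23fd8ee, 27d49dd, 380757d, 4e5b225, 63227c7, a2d7ce3, a2e458f, b354558, d48ca33, e09bab6, e244732, e541387, e9e47ba, ef8160f}.
235271e is among them, so fast-forward is possible.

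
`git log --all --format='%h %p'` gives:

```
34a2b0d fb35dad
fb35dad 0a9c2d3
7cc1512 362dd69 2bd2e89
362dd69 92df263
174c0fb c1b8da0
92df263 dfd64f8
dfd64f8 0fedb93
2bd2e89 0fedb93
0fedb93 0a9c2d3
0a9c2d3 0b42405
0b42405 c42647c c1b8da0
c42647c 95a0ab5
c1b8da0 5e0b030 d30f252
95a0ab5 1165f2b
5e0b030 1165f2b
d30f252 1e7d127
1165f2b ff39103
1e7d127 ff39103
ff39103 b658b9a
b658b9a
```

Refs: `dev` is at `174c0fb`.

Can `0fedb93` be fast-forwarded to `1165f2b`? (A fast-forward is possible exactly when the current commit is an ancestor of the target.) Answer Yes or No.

A fast-forward from 0fedb93 to 1165f2b is possible iff 0fedb93 is an ancestor of 1165f2b.
Ancestors of 1165f2b: {1165f2b, b658b9a, ff39103}.
0fedb93 is not among them, so fast-forward is not possible.

No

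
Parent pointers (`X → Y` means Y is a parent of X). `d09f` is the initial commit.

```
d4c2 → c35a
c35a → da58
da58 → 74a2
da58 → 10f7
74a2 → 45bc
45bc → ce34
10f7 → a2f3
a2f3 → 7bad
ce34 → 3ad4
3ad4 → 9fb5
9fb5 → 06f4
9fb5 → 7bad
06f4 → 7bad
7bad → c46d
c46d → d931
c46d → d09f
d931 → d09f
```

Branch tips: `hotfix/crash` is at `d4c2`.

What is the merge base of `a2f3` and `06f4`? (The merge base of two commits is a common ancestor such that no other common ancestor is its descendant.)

7bad

Ancestors of a2f3: {7bad, a2f3, c46d, d09f, d931}.
Ancestors of 06f4: {06f4, 7bad, c46d, d09f, d931}.
Common ancestors: {7bad, c46d, d09f, d931}.
Among these, 7bad is not an ancestor of any other common ancestor — it is the merge base.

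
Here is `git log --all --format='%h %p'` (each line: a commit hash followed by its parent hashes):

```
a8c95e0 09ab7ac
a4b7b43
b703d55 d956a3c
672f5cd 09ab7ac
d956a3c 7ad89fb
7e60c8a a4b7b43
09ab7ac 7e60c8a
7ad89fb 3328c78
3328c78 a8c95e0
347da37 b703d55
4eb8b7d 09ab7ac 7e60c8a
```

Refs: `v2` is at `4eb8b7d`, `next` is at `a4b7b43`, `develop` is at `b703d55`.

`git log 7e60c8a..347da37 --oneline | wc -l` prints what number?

7

Reachable from 347da37: {09ab7ac, 3328c78, 347da37, 7ad89fb, 7e60c8a, a4b7b43, a8c95e0, b703d55, d956a3c}.
Reachable from 7e60c8a: {7e60c8a, a4b7b43}.
In 347da37's history but not 7e60c8a's: {09ab7ac, 3328c78, 347da37, 7ad89fb, a8c95e0, b703d55, d956a3c} — 7 commits.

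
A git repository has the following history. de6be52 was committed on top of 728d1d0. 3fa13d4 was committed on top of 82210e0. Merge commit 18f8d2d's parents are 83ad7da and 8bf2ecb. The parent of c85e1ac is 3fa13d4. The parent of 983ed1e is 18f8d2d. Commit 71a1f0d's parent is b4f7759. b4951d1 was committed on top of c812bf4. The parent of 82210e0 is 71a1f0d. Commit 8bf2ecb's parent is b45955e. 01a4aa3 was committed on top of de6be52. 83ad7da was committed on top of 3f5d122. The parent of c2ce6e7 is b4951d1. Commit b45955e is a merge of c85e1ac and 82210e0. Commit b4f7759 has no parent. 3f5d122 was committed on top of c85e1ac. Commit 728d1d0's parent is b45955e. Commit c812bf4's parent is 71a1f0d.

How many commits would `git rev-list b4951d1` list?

Walking parent pointers from b4951d1: reachable set = {71a1f0d, b4951d1, b4f7759, c812bf4}.
That is 4 commits.

4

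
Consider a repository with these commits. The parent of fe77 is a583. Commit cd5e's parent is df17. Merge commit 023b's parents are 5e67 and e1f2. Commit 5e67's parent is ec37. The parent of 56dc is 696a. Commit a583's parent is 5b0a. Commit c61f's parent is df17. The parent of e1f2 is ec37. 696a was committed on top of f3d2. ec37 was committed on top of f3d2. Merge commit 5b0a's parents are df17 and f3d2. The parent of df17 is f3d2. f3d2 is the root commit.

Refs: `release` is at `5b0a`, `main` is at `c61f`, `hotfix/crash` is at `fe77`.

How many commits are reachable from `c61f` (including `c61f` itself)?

3

Walking parent pointers from c61f: reachable set = {c61f, df17, f3d2}.
That is 3 commits.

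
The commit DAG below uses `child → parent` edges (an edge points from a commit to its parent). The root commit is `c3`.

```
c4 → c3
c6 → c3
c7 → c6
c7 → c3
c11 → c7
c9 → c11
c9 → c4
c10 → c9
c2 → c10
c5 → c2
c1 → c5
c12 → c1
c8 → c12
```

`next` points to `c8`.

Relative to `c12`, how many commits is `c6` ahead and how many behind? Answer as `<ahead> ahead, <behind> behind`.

Reachable from c6: {c3, c6}.
Reachable from c12: {c1, c10, c11, c12, c2, c3, c4, c5, c6, c7, c9}.
Only in c6's history (ahead): {} — 0.
Only in c12's history (behind): {c1, c10, c11, c12, c2, c4, c5, c7, c9} — 9.

0 ahead, 9 behind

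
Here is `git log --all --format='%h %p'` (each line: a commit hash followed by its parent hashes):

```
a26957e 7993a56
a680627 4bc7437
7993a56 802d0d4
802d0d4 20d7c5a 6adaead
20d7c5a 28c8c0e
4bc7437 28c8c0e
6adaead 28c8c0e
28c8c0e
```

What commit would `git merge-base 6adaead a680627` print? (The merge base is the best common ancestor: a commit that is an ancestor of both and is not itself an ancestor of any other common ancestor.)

Ancestors of 6adaead: {28c8c0e, 6adaead}.
Ancestors of a680627: {28c8c0e, 4bc7437, a680627}.
Common ancestors: {28c8c0e}.
The only common ancestor is 28c8c0e, so it is the merge base.

28c8c0e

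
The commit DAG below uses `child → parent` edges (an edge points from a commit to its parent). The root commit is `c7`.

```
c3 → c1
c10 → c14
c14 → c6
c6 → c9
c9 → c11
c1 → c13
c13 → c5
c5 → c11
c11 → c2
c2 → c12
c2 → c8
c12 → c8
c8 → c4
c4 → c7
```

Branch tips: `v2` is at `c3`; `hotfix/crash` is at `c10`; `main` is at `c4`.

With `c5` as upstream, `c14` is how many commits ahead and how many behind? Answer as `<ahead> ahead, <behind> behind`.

Reachable from c14: {c11, c12, c14, c2, c4, c6, c7, c8, c9}.
Reachable from c5: {c11, c12, c2, c4, c5, c7, c8}.
Only in c14's history (ahead): {c14, c6, c9} — 3.
Only in c5's history (behind): {c5} — 1.

3 ahead, 1 behind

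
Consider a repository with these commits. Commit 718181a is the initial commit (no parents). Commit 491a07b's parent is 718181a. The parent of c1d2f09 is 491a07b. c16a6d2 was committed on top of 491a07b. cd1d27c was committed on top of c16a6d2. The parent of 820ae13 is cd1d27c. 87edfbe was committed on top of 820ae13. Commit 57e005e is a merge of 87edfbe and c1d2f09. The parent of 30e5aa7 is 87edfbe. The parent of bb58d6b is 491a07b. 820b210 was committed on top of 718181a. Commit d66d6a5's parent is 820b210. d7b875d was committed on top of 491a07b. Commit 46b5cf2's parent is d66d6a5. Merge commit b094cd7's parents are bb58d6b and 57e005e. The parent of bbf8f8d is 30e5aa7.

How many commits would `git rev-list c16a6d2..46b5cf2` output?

Reachable from 46b5cf2: {46b5cf2, 718181a, 820b210, d66d6a5}.
Reachable from c16a6d2: {491a07b, 718181a, c16a6d2}.
In 46b5cf2's history but not c16a6d2's: {46b5cf2, 820b210, d66d6a5} — 3 commits.

3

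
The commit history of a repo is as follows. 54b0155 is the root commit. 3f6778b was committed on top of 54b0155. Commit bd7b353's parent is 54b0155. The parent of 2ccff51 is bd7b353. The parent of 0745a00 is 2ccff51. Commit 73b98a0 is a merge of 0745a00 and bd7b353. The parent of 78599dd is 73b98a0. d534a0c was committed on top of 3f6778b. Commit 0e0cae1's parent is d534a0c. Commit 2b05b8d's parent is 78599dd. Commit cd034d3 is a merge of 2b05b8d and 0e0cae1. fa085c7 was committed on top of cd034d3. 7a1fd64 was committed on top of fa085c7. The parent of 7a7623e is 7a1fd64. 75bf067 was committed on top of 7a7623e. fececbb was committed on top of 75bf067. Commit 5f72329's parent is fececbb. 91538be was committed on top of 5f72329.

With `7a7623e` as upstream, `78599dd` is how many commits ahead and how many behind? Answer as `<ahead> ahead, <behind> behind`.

Reachable from 78599dd: {0745a00, 2ccff51, 54b0155, 73b98a0, 78599dd, bd7b353}.
Reachable from 7a7623e: {0745a00, 0e0cae1, 2b05b8d, 2ccff51, 3f6778b, 54b0155, 73b98a0, 78599dd, 7a1fd64, 7a7623e, bd7b353, cd034d3, d534a0c, fa085c7}.
Only in 78599dd's history (ahead): {} — 0.
Only in 7a7623e's history (behind): {0e0cae1, 2b05b8d, 3f6778b, 7a1fd64, 7a7623e, cd034d3, d534a0c, fa085c7} — 8.

0 ahead, 8 behind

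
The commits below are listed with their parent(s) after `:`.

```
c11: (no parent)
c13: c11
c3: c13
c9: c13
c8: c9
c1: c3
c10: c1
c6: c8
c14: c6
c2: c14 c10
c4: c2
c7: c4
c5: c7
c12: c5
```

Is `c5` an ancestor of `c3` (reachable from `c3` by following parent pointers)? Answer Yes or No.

No

Ancestors of c3: {c11, c13, c3}.
c5 is not in that set, so it is not an ancestor of c3.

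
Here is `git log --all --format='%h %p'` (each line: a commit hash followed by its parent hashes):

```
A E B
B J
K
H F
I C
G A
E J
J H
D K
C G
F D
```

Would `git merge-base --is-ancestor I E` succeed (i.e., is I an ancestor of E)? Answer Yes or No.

No

Ancestors of E: {D, E, F, H, J, K}.
I is not in that set, so it is not an ancestor of E.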